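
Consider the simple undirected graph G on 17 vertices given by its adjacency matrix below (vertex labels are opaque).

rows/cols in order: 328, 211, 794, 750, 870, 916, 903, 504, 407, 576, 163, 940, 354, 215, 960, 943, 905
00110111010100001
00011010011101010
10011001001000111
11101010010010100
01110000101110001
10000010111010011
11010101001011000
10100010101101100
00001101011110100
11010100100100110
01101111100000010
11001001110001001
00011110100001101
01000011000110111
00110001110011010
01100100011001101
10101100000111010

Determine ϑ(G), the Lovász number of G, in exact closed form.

sqrt(17)

N(750) = {328, 211, 794, 870, 903, 576, 354, 960}, |N(750)| = 8.
deg(940) = 8; N(940) = {328, 211, 870, 504, 407, 576, 215, 905}.
N(215) = {211, 903, 504, 940, 354, 960, 943, 905}, |N(215)| = 8.
deg(163) = 8; N(163) = {211, 794, 870, 916, 903, 504, 407, 943}.
Every vertex has degree 8 (N=17); strongly regular (17,8,3,4).
The 3 distinct eigenvalues: [8.0, 1.561553, -2.561553].
−17·(-sqrt(17)/2 - 1/2) / ((8)−(-sqrt(17)/2 - 1/2)) = sqrt(17) = ϑ(G).
ϑ(G) ≈ 4.12311.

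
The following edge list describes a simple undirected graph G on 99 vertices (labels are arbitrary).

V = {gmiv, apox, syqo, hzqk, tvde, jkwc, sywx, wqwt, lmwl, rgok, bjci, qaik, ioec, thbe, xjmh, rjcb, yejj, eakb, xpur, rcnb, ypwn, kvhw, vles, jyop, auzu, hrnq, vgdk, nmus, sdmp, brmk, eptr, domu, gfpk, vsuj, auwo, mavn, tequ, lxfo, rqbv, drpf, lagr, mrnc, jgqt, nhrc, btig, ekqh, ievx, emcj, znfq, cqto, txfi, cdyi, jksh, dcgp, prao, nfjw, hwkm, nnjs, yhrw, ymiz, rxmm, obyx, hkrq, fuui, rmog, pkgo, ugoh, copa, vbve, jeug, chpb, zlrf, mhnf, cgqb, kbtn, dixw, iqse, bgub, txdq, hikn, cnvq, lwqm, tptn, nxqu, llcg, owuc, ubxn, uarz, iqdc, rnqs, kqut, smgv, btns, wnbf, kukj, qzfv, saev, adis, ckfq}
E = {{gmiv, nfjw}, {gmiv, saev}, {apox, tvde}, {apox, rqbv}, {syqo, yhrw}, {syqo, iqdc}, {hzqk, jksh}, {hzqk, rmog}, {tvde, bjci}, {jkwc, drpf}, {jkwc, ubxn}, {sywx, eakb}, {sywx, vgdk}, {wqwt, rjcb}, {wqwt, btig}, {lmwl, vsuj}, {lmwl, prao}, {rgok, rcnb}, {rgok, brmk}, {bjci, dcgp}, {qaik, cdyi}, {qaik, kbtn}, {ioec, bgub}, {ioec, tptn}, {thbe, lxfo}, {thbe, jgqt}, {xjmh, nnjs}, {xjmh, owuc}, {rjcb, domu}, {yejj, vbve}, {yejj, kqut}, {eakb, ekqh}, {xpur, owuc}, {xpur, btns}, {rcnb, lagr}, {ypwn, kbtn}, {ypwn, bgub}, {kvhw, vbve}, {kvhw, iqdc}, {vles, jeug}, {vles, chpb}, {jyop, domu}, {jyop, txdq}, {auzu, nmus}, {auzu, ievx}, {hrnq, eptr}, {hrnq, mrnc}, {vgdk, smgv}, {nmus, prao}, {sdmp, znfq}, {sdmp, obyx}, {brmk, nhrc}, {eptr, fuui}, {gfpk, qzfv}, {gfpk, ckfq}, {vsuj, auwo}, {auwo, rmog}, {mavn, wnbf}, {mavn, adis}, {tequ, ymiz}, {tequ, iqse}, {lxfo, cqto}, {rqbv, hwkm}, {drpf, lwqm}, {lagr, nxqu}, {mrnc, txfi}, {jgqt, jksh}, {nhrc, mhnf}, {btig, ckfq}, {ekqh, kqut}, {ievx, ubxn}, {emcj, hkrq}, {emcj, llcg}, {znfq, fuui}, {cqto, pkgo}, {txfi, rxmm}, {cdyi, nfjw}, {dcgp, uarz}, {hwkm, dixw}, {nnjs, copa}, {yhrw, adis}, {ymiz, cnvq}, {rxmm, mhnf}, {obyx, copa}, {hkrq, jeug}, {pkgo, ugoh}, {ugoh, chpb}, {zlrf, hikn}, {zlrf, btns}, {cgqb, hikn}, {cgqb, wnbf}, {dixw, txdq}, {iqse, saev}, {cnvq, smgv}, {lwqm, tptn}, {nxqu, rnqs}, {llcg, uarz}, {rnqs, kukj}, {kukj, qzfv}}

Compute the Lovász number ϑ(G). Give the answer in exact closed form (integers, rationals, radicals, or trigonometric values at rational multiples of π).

deg(btig) = 2; N(btig) = {wqwt, ckfq}.
deg(vles) = 2; N(vles) = {jeug, chpb}.
Vertex dixw has 2 neighbors: hwkm, txdq.
N(sdmp) = {znfq, obyx}, |N(sdmp)| = 2.
G on 99 vertices is 2-regular; this is C_{99}, the 99-cycle.
The 50 distinct eigenvalues: [2.0, 1.995973, 1.98391, 1.963857, 1.935897, 1.900142, 1.856736, 1.805853, 1.747699, 1.682507, 1.610541, 1.532089, 1.447468, 1.357019, 1.261105, 1.160114, 1.054451, 0.944542, 0.83083, 0.713772, 0.593841, 0.471518, 0.347296, 0.221676, 0.095164, -0.031732, -0.1585, -0.28463, -0.409613, -0.532948, -0.654136, -0.77269, -0.888133, -1.0, -1.10784, -1.211219, -1.309721, -1.40295, -1.490529, -1.572106, -1.647353, -1.715967, -1.777671, -1.832217, -1.879385, -1.918986, -1.95086, -1.974878, -1.990944, -1.998993].
Lovász (edge-transitive): ϑ = −99·(-2*cos(pi/99))/((2)−(-2*cos(pi/99))) = 99*cos(pi/99)/(cos(pi/99) + 1).
≈ 49.48754 (to 5 d.p.).
α=49, χ(Ḡ)=50; ϑ=99*cos(pi/99)/(cos(pi/99) + 1) lies between (both strict).

99*cos(pi/99)/(cos(pi/99) + 1)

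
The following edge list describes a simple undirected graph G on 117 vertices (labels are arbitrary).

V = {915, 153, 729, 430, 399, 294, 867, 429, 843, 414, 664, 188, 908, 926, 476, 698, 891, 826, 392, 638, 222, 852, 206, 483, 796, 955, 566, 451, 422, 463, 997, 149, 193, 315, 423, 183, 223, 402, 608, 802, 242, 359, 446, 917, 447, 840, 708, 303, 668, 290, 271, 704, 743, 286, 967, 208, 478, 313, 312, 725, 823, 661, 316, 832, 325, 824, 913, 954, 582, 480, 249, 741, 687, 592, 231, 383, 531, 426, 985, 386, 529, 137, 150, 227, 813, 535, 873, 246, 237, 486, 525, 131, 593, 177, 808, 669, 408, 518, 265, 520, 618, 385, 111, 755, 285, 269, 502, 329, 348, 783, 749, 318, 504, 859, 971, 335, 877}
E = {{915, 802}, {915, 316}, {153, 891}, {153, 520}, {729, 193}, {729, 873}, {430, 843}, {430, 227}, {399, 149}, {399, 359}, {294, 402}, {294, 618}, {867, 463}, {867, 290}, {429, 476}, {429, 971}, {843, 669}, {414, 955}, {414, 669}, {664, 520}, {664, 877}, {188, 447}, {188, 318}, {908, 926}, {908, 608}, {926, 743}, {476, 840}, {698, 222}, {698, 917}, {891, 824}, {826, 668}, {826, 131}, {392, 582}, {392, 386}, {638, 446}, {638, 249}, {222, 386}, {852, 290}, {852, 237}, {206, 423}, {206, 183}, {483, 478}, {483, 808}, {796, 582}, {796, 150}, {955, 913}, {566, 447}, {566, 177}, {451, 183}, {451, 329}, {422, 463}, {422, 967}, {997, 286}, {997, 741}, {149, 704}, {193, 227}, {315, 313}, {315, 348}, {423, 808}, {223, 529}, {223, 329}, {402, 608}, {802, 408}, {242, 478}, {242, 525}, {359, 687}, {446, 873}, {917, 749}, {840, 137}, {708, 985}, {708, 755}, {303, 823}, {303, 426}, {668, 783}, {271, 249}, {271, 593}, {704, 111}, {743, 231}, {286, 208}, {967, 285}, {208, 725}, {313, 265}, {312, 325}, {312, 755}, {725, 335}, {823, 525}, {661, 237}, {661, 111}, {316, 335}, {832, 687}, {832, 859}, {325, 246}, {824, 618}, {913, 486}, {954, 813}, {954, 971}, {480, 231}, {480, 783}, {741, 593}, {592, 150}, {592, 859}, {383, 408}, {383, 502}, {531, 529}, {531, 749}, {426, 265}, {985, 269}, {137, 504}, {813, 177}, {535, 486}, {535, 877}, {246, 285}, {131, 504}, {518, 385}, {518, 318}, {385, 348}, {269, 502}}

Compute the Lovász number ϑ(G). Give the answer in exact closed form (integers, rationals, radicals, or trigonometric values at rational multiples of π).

Vertex 325 has 2 neighbors: 312, 246.
deg(985) = 2; N(985) = {708, 269}.
N(447) = {188, 566}, |N(447)| = 2.
N(486) = {913, 535}, |N(486)| = 2.
117-vertex 2-regular graph: connected 2-regular on 117 ⇒ C_{117}.
The 59 distinct eigenvalues: [2.0, 1.997117, 1.988475, 1.974101, 1.954034, 1.928333, 1.897073, 1.860343, 1.818249, 1.770912, 1.71847, 1.661072, 1.598886, 1.532089, 1.460875, 1.385449, 1.306028, 1.222842, 1.136129, 1.046142, 0.953137, 0.857385, 0.759161, 0.658748, 0.556435, 0.452518, 0.347296, 0.241073, 0.134155, 0.02685, -0.080532, -0.187682, -0.294291, -0.400051, -0.504658, -0.60781, -0.70921, -0.808564, -0.905588, -1.0, -1.091529, -1.179911, -1.264891, -1.346224, -1.423675, -1.497021, -1.566052, -1.630567, -1.69038, -1.74532, -1.795227, -1.839959, -1.879385, -1.913393, -1.941884, -1.964775, -1.982002, -1.993515, -1.999279].
With N=117: ϑ(G) = 117·(-(-1)*2*cos(pi/117))/(2−(-2*cos(pi/117))) = 117*cos(pi/117)/(cos(pi/117) + 1).
≈ 58.48945428 (to 8 d.p.).
Sandwich: α(G)=58 ≤ ϑ(G)=117*cos(pi/117)/(cos(pi/117) + 1) ≤ χ(Ḡ)=59 (both strict).

117*cos(pi/117)/(cos(pi/117) + 1)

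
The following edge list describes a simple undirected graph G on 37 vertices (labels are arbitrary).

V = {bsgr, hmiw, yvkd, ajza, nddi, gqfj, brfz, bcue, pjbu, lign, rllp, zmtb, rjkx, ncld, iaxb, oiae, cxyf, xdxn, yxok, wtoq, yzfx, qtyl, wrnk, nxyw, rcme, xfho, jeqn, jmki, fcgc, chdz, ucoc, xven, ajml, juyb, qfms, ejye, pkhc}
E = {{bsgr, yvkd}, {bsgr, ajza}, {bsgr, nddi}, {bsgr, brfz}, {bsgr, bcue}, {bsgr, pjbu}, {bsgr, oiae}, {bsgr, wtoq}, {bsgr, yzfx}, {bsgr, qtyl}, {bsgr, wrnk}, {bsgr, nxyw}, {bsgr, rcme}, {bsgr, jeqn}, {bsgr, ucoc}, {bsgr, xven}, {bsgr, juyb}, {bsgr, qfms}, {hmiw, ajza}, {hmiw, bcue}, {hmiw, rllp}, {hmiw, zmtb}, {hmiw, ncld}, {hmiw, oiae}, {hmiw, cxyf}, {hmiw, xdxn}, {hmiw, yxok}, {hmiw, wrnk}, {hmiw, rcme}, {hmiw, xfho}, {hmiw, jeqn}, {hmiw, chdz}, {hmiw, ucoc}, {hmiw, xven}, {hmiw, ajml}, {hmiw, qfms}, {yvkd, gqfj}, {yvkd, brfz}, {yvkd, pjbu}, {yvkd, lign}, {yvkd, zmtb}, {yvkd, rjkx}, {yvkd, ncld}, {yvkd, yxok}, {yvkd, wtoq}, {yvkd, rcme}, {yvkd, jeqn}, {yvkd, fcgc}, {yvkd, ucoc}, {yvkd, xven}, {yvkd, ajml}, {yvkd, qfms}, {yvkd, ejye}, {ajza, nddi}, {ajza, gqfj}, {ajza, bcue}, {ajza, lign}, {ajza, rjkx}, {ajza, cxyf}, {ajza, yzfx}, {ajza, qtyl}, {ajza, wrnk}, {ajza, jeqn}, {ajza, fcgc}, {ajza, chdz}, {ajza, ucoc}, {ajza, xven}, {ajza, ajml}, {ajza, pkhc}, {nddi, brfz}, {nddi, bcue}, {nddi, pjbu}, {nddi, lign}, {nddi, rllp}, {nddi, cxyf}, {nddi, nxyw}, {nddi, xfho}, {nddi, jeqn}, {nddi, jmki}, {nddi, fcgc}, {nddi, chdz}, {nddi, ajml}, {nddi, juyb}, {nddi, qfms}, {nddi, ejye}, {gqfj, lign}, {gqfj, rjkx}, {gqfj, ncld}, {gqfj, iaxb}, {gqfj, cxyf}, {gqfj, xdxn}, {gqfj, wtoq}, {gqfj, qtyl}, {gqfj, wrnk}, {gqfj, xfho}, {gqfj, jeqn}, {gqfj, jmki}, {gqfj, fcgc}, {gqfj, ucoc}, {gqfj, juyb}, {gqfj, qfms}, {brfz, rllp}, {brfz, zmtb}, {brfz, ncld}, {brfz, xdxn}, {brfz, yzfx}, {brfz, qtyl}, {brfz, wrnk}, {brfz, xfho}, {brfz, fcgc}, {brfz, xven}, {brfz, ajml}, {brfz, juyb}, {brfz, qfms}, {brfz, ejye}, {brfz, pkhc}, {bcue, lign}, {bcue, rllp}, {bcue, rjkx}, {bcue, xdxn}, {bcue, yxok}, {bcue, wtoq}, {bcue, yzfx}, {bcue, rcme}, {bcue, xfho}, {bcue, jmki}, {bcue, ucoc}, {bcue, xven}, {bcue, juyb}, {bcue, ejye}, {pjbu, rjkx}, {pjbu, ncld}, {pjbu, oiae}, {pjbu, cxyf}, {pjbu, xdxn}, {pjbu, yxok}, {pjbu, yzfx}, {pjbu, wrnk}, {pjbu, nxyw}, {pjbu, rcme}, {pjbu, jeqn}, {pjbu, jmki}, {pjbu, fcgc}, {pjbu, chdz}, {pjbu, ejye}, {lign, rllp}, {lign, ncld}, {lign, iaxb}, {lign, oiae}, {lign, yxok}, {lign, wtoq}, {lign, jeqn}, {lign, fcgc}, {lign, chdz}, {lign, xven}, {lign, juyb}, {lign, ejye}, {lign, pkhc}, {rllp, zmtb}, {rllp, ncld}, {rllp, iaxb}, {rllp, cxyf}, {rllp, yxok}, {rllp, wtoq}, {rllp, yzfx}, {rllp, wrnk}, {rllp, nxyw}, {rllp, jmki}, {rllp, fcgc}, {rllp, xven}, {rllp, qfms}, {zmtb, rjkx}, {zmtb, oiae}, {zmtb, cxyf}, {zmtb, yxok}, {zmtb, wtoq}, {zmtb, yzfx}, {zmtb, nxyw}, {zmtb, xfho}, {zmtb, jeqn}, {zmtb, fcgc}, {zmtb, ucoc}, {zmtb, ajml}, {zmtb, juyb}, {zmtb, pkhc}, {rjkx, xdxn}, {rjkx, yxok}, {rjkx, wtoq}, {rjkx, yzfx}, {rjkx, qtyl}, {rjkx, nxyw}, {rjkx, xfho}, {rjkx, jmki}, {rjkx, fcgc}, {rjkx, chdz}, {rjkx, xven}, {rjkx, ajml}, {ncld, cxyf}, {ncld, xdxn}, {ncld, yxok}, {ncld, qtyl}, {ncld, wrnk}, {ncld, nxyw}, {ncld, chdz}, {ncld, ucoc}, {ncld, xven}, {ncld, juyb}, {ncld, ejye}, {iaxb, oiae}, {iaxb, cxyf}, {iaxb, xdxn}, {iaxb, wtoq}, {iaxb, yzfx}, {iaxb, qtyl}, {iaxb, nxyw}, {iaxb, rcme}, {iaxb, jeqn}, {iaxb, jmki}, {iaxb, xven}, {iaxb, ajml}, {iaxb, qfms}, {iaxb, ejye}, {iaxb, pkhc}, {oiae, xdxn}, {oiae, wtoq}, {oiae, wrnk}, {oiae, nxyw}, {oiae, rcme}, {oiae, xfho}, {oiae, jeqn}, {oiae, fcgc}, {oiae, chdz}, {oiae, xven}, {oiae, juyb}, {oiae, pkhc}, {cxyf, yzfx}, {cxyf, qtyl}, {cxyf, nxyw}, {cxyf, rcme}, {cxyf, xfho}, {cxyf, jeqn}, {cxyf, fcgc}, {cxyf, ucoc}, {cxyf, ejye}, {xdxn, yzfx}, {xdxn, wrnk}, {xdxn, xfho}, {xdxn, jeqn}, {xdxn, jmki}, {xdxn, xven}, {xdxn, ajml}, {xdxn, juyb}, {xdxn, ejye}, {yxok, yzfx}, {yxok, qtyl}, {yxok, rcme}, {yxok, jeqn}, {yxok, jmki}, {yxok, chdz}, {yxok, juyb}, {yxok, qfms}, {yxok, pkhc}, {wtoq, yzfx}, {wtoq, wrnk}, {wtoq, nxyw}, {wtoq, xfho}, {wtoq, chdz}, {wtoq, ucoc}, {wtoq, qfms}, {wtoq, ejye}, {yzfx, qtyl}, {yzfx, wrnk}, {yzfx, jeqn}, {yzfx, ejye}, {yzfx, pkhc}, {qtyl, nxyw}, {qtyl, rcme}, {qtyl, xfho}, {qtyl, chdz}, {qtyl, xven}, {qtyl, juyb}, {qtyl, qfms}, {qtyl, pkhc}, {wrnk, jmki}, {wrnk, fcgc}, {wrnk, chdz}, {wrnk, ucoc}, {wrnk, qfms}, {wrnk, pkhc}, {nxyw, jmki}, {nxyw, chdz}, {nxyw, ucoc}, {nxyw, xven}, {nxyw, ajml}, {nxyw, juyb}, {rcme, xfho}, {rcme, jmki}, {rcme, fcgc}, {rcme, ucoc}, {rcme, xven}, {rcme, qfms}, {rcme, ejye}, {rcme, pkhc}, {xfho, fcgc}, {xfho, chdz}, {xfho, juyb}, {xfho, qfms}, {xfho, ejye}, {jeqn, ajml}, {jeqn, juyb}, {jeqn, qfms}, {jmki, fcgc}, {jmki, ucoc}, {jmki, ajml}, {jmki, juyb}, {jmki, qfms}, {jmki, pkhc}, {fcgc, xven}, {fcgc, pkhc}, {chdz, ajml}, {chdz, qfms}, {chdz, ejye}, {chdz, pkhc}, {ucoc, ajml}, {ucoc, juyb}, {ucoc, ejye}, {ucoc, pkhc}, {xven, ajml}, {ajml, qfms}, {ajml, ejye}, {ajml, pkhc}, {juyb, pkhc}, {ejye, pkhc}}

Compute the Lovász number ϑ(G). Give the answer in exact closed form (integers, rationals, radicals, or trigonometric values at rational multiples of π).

N(bcue) = {bsgr, hmiw, ajza, nddi, lign, rllp, rjkx, xdxn, yxok, wtoq, yzfx, rcme, xfho, jmki, ucoc, xven, juyb, ejye}, |N(bcue)| = 18.
deg(ucoc) = 18; N(ucoc) = {bsgr, hmiw, yvkd, ajza, gqfj, bcue, zmtb, ncld, cxyf, wtoq, wrnk, nxyw, rcme, jmki, ajml, juyb, ejye, pkhc}.
deg(zmtb) = 18; N(zmtb) = {hmiw, yvkd, brfz, rllp, rjkx, oiae, cxyf, yxok, wtoq, yzfx, nxyw, xfho, jeqn, fcgc, ucoc, ajml, juyb, pkhc}.
N(brfz) = {bsgr, yvkd, nddi, rllp, zmtb, ncld, xdxn, yzfx, qtyl, wrnk, xfho, fcgc, xven, ajml, juyb, qfms, ejye, pkhc}, |N(brfz)| = 18.
37-vertex 18-regular graph: SR(37,18,8,9) — a Paley graph.
A has 3 distinct eigenvalues ≈ [18.0, 2.54138, -3.54138].
Lovász: ϑ = −37(-sqrt(37)/2 - 1/2)/(18+-(-sqrt(37)/2 - 1/2)) = sqrt(37).
Numerically 6.08276.

sqrt(37)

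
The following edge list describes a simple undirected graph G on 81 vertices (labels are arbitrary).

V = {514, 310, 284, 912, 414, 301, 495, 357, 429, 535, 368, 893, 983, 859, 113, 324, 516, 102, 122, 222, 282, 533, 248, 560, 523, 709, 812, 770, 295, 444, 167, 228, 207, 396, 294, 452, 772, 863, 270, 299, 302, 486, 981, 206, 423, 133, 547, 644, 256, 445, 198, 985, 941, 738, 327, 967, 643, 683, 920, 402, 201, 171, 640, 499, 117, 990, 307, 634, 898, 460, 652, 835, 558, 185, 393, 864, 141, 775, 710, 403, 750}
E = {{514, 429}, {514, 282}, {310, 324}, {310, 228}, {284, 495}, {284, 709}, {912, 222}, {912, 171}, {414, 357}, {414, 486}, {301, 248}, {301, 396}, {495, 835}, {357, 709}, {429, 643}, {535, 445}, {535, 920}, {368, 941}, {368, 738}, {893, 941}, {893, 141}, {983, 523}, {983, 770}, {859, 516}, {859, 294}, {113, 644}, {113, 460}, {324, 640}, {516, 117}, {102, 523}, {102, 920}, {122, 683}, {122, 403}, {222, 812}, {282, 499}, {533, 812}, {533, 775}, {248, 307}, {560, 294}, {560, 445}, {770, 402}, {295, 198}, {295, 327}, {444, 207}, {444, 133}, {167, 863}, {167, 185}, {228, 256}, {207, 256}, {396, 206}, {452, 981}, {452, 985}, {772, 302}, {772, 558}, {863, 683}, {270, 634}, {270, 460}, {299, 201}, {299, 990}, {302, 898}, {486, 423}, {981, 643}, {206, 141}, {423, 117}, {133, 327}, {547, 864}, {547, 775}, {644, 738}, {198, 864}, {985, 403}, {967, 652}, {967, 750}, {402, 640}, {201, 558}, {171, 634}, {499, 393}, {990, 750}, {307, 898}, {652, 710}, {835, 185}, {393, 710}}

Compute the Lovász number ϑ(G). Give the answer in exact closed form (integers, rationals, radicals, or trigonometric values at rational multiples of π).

81*cos(pi/81)/(cos(pi/81) + 1)

Vertex 920 has 2 neighbors: 535, 102.
N(864) = {547, 198}, |N(864)| = 2.
Vertex 644 has 2 neighbors: 113, 738.
deg(117) = 2; N(117) = {516, 423}.
deg(v) = 2 for all v (|V|=81); this is C_{81}, the 81-cycle.
Distinct eigenvalues (to 6 d.p.): [2.0, 1.993986, 1.97598, 1.94609, 1.904496, 1.851448, 1.787265, 1.712334, 1.627104, 1.532089, 1.427859, 1.315043, 1.194317, 1.066409, 0.932087, 0.79216, 0.647468, 0.498882, 0.347296, 0.193622, 0.038783, -0.11629, -0.270663, -0.423408, -0.573606, -0.720355, -0.862772, -1.0, -1.131214, -1.255624, -1.372483, -1.481088, -1.580785, -1.670976, -1.751116, -1.820726, -1.879385, -1.926742, -1.962511, -1.986477, -1.998496].
With N=81: ϑ(G) = 81·(-(-1)*2*cos(pi/81))/(2−(-2*cos(pi/81))) = 81*cos(pi/81)/(cos(pi/81) + 1).
ϑ(G) ≈ 40.484765310.
Lovász sandwich 40 ≤ 81*cos(pi/81)/(cos(pi/81) + 1) ≤ 41: both strict.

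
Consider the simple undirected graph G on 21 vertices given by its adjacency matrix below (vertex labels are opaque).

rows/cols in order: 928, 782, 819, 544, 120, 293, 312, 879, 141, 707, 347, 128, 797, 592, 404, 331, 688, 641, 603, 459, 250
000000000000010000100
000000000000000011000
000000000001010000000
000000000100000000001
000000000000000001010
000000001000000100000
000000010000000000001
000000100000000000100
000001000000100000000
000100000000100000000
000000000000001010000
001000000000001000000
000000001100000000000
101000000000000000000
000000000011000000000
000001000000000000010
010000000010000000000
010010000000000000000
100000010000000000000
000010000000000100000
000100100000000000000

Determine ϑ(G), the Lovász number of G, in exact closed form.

21*cos(pi/21)/(cos(pi/21) + 1)

Vertex 544 has 2 neighbors: 707, 250.
Vertex 128 has 2 neighbors: 819, 404.
Vertex 250 has 2 neighbors: 544, 312.
Vertex 331 has 2 neighbors: 293, 459.
G on 21 vertices is 2-regular; the odd cycle C_{21}.
The 11 distinct eigenvalues: [2.0, 1.9111, 1.6525, 1.247, 0.7307, 0.1495, -0.445, -1.0, -1.4661, -1.8019, -1.9777].
Lovász (edge-transitive): ϑ = −21·(-2*cos(pi/21))/((2)−(-2*cos(pi/21))) = 21*cos(pi/21)/(cos(pi/21) + 1).
Numerically 10.4410.
Sandwich: α(G)=10 ≤ ϑ(G)=21*cos(pi/21)/(cos(pi/21) + 1) ≤ χ(Ḡ)=11 (both strict).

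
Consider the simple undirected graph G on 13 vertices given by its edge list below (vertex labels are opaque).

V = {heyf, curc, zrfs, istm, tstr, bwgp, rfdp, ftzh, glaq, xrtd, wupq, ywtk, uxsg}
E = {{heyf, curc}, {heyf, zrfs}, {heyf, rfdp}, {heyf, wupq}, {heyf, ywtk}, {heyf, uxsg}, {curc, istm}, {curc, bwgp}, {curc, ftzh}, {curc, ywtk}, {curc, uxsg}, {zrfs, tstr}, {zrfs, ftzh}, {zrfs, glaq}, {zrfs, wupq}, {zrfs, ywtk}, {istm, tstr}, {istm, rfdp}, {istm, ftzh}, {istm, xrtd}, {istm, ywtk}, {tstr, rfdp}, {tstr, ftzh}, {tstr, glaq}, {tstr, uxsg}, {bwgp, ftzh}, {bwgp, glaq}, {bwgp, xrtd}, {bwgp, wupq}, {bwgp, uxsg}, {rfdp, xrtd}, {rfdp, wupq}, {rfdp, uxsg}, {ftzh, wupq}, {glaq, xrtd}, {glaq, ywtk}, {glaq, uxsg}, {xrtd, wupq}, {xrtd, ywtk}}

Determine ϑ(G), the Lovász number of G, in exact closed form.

N(wupq) = {heyf, zrfs, bwgp, rfdp, ftzh, xrtd}, |N(wupq)| = 6.
Vertex uxsg has 6 neighbors: heyf, curc, tstr, bwgp, rfdp, glaq.
deg(zrfs) = 6; N(zrfs) = {heyf, tstr, ftzh, glaq, wupq, ywtk}.
Vertex tstr has 6 neighbors: zrfs, istm, rfdp, ftzh, glaq, uxsg.
6-regular, N=13; SR(13,6,2,3) — a Paley graph.
spec(A) ≈ [6.0, 1.302776, -2.302776] (distinct, 6 d.p.).
Lovász (edge-transitive): ϑ = −13·(-sqrt(13)/2 - 1/2)/((6)−(-sqrt(13)/2 - 1/2)) = sqrt(13).
Numerically 3.605551275.

sqrt(13)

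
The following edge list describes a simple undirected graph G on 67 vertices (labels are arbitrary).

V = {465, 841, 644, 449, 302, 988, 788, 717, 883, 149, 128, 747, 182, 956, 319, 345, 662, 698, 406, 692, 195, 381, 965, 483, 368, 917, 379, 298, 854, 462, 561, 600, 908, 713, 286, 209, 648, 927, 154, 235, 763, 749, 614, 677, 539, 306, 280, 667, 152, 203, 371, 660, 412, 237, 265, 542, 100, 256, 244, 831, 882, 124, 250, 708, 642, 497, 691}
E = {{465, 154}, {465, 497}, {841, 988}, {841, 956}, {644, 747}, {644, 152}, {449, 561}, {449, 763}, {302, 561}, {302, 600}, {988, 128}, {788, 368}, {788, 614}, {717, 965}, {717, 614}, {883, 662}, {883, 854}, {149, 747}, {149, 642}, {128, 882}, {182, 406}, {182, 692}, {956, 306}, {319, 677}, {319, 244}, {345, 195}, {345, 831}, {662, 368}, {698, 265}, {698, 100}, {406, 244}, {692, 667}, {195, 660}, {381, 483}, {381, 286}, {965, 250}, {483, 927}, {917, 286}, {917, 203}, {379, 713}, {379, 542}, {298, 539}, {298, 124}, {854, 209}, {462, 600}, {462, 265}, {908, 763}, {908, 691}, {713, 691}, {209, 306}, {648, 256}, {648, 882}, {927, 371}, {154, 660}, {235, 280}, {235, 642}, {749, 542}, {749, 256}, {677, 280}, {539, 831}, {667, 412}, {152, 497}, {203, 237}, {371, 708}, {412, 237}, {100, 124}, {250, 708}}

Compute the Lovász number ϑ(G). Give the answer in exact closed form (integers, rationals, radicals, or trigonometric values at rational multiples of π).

Vertex 561 has 2 neighbors: 449, 302.
N(497) = {465, 152}, |N(497)| = 2.
N(152) = {644, 497}, |N(152)| = 2.
N(927) = {483, 371}, |N(927)| = 2.
deg(v) = 2 for all v (|V|=67); a single 67-cycle (edge-transitive).
Distinct eigenvalues (to 6 d.p.): [2.0, 1.991212, 1.964925, 1.92137, 1.860931, 1.784137, 1.691664, 1.584325, 1.463063, 1.328943, 1.183144, 1.026948, 0.861727, 0.688934, 0.510086, 0.326755, 0.140552, -0.046885, -0.233911, -0.418881, -0.600169, -0.776184, -0.945377, -1.106262, -1.257426, -1.397539, -1.52537, -1.639797, -1.739813, -1.824539, -1.893231, -1.945286, -1.980245, -1.997802].
Lovász: ϑ = −67(-2*cos(pi/67))/(2+-(-1)*2*cos(pi/67)) = 67*cos(pi/67)/(cos(pi/67) + 1).
≈ 33.48158 (to 5 d.p.).
33 ≤ 67*cos(pi/67)/(cos(pi/67) + 1) ≤ 34: both strict.

67*cos(pi/67)/(cos(pi/67) + 1)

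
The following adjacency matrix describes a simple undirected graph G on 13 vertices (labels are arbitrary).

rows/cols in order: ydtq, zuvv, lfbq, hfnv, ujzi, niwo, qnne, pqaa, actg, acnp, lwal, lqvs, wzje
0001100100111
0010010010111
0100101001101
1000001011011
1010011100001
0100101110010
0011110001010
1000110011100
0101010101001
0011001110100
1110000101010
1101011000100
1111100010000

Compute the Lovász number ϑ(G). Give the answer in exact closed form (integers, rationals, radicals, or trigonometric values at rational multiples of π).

sqrt(13)

Vertex ydtq has 6 neighbors: hfnv, ujzi, pqaa, lwal, lqvs, wzje.
N(ujzi) = {ydtq, lfbq, niwo, qnne, pqaa, wzje}, |N(ujzi)| = 6.
N(niwo) = {zuvv, ujzi, qnne, pqaa, actg, lqvs}, |N(niwo)| = 6.
N(pqaa) = {ydtq, ujzi, niwo, actg, acnp, lwal}, |N(pqaa)| = 6.
6-regular, N=13; Paley(13): SR with (k,λ,μ)=(6,2,3).
A has 3 distinct eigenvalues ≈ [6.0, 1.302776, -2.302776].
Lovász (edge-transitive): ϑ = −13·(-sqrt(13)/2 - 1/2)/((6)−(-sqrt(13)/2 - 1/2)) = sqrt(13).
Numerically 3.6055513.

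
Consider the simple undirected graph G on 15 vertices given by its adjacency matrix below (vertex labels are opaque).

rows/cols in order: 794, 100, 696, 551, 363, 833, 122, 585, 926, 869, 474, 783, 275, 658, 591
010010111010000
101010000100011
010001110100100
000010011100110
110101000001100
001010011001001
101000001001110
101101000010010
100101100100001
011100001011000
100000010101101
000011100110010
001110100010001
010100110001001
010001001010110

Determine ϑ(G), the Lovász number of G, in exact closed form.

5

N(658) = {100, 551, 122, 585, 783, 591}, |N(658)| = 6.
Vertex 696 has 6 neighbors: 100, 833, 122, 585, 869, 275.
Vertex 363 has 6 neighbors: 794, 100, 551, 833, 783, 275.
Vertex 783 has 6 neighbors: 363, 833, 122, 869, 474, 658.
Regular of degree 6 on 15 vertices: Kneser-type, 2-subsets of [6].
A has 3 distinct eigenvalues ≈ [6.0, 1.0, -3.0].
With N=15: ϑ(G) = 15·(-1*(-3))/(6−(-3)) = 5.
≈ 5.0000 (to 4 d.p.).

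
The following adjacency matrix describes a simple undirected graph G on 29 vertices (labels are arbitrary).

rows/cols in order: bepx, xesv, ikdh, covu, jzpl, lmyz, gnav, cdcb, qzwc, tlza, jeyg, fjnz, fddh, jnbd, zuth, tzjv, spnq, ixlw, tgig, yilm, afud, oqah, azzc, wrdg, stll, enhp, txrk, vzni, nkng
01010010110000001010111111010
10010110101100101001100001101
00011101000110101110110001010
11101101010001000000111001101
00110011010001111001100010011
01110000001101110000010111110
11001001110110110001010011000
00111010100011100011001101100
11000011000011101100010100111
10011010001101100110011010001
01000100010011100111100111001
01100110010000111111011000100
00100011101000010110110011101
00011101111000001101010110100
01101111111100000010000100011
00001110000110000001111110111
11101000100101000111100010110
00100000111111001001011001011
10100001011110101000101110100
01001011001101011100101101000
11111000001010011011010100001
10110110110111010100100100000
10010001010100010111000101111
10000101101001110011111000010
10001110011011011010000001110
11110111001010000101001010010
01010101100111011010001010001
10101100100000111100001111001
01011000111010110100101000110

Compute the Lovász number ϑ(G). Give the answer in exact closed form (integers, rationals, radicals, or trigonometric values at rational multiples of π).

sqrt(29)

Vertex ikdh has 14 neighbors: covu, jzpl, lmyz, cdcb, fjnz, fddh, zuth, spnq, ixlw, tgig, afud, oqah, enhp, vzni.
N(jzpl) = {ikdh, covu, gnav, cdcb, tlza, jnbd, zuth, tzjv, spnq, yilm, afud, stll, vzni, nkng}, |N(jzpl)| = 14.
N(wrdg) = {bepx, lmyz, cdcb, qzwc, jeyg, jnbd, zuth, tzjv, tgig, yilm, afud, oqah, azzc, vzni}, |N(wrdg)| = 14.
N(cdcb) = {ikdh, covu, jzpl, gnav, qzwc, fddh, jnbd, zuth, tgig, yilm, azzc, wrdg, enhp, txrk}, |N(cdcb)| = 14.
deg(v) = 14 for all v (|V|=29); SR(29,14,6,7) — a Paley graph.
Distinct eigenvalues (to 3 d.p.): [14.0, 2.193, -3.193].
Lovász: ϑ = −29(-sqrt(29)/2 - 1/2)/(14+-(-sqrt(29)/2 - 1/2)) = sqrt(29).
ϑ(G) ≈ 5.385165.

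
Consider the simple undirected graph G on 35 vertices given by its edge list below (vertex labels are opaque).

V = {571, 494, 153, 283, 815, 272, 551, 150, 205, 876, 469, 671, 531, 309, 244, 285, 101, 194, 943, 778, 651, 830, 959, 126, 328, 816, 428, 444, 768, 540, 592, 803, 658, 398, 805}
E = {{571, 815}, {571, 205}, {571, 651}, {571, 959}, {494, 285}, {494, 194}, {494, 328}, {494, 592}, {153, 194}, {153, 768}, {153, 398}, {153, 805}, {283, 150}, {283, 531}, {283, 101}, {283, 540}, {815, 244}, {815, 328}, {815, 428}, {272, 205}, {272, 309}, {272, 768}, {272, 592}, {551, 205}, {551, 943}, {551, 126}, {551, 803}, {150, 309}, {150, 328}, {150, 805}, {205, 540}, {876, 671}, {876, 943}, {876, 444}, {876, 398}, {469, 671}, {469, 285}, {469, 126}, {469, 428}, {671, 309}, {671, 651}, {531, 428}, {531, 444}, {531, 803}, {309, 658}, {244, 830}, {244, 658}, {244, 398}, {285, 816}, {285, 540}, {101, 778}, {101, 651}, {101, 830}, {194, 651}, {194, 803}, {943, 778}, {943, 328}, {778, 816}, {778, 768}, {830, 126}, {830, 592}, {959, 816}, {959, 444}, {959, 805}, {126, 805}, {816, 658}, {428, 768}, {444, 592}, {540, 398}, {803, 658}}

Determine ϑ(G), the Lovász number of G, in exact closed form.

Vertex 309 has 4 neighbors: 272, 150, 671, 658.
Vertex 328 has 4 neighbors: 494, 815, 150, 943.
N(658) = {309, 244, 816, 803}, |N(658)| = 4.
Vertex 283 has 4 neighbors: 150, 531, 101, 540.
Regular of degree 4 on 35 vertices: Kneser-type, 3-subsets of [7].
Distinct eigenvalues (to 6 d.p.): [4.0, 2.0, -1.0, -3.0].
Lovász: ϑ = −35(-3)/(4+-1*(-3)) = 15.
≈ 15.0000 (to 4 d.p.).

15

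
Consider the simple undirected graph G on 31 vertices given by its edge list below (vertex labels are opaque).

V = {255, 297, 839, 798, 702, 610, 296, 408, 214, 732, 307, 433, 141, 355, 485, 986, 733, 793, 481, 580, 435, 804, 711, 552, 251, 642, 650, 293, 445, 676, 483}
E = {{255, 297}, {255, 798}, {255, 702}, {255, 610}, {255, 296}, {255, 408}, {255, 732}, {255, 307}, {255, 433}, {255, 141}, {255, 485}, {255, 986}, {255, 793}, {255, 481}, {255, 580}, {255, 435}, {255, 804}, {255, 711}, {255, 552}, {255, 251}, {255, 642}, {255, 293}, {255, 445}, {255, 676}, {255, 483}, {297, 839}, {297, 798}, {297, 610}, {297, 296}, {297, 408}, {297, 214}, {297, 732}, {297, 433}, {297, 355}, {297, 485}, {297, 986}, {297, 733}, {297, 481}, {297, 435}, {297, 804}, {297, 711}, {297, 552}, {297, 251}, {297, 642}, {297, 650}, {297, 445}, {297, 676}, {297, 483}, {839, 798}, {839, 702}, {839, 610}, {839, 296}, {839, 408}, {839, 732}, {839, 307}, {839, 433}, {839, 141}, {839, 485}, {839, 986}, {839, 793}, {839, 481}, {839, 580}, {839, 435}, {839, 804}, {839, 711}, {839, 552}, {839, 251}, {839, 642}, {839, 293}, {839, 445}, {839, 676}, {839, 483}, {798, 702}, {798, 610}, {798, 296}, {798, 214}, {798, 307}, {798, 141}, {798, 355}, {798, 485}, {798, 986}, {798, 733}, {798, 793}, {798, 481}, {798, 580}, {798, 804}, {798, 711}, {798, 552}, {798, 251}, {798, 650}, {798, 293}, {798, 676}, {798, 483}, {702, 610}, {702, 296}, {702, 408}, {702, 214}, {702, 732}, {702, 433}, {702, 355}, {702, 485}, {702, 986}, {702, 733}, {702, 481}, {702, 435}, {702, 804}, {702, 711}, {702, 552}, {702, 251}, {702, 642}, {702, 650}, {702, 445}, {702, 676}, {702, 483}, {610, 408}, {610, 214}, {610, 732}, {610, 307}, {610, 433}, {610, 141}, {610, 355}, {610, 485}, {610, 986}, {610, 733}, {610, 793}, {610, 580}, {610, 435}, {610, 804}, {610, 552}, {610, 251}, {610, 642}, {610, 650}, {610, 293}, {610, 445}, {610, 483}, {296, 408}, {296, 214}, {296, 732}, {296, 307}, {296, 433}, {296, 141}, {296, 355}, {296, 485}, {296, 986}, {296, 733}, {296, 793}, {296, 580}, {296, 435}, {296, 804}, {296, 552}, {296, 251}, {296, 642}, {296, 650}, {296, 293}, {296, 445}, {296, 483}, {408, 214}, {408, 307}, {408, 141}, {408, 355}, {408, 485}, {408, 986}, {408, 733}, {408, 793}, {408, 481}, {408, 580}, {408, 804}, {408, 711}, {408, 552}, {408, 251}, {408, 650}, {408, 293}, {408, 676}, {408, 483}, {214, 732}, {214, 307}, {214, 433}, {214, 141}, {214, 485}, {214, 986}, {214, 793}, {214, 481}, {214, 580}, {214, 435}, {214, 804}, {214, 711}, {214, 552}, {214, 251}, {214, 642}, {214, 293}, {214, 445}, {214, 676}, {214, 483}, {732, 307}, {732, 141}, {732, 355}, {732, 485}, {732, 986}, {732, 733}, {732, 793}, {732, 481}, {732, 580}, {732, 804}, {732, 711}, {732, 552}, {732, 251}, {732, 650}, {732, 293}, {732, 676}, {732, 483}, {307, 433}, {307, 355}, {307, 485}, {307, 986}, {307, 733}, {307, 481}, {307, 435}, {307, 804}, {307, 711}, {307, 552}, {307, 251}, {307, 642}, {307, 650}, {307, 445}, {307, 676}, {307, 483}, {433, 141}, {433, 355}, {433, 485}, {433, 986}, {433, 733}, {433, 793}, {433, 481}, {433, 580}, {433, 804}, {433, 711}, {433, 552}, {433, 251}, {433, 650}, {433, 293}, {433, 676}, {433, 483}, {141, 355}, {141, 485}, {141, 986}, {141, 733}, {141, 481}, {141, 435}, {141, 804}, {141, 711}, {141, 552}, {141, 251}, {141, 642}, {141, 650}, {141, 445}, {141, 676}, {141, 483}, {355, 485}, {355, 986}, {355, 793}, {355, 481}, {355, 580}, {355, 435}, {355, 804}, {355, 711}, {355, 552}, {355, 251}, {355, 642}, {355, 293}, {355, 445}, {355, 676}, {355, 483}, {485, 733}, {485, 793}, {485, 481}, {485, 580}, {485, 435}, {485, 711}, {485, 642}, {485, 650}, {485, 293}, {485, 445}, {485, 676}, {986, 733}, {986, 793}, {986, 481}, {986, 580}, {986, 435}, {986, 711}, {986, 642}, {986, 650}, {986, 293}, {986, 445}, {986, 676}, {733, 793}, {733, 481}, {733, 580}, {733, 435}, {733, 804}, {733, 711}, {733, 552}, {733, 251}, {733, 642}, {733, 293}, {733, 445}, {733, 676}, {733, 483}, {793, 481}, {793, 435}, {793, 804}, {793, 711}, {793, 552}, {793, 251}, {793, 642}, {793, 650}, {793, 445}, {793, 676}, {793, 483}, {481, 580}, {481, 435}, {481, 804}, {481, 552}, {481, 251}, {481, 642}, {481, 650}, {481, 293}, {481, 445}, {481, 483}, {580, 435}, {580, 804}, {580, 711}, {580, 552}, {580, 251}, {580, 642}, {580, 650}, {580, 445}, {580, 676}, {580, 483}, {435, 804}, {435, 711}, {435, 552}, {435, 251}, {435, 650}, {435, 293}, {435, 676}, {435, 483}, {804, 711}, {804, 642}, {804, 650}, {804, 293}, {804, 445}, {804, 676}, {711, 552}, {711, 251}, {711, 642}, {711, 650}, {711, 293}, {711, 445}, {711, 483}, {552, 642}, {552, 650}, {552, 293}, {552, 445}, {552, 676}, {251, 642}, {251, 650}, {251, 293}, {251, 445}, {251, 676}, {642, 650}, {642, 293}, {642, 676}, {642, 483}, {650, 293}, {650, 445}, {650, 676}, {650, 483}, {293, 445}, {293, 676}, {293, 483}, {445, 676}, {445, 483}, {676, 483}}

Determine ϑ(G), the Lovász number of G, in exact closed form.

7

N(552) = {255, 297, 839, 798, 702, 610, 296, 408, 214, 732, 307, 433, 141, 355, 733, 793, 481, 580, 435, 711, 642, 650, 293, 445, 676}, |N(552)| = 25.
Vertex 793 has 24 neighbors: 255, 839, 798, 610, 296, 408, 214, 732, 433, 355, 485, 986, 733, 481, 435, 804, 711, 552, 251, 642, 650, 445, 676, 483.
deg(702) = 24; N(702) = {255, 839, 798, 610, 296, 408, 214, 732, 433, 355, 485, 986, 733, 481, 435, 804, 711, 552, 251, 642, 650, 445, 676, 483}.
Vertex 711 has 26 neighbors: 255, 297, 839, 798, 702, 408, 214, 732, 307, 433, 141, 355, 485, 986, 733, 793, 580, 435, 804, 552, 251, 642, 650, 293, 445, 483.
Complete 5-partite, parts [7, 7, 6, 6, 5]: perfect, ϑ = α = 7.
= 7.0000000… (decimal).
Lovász sandwich 7 ≤ 7 ≤ 7: collapsed.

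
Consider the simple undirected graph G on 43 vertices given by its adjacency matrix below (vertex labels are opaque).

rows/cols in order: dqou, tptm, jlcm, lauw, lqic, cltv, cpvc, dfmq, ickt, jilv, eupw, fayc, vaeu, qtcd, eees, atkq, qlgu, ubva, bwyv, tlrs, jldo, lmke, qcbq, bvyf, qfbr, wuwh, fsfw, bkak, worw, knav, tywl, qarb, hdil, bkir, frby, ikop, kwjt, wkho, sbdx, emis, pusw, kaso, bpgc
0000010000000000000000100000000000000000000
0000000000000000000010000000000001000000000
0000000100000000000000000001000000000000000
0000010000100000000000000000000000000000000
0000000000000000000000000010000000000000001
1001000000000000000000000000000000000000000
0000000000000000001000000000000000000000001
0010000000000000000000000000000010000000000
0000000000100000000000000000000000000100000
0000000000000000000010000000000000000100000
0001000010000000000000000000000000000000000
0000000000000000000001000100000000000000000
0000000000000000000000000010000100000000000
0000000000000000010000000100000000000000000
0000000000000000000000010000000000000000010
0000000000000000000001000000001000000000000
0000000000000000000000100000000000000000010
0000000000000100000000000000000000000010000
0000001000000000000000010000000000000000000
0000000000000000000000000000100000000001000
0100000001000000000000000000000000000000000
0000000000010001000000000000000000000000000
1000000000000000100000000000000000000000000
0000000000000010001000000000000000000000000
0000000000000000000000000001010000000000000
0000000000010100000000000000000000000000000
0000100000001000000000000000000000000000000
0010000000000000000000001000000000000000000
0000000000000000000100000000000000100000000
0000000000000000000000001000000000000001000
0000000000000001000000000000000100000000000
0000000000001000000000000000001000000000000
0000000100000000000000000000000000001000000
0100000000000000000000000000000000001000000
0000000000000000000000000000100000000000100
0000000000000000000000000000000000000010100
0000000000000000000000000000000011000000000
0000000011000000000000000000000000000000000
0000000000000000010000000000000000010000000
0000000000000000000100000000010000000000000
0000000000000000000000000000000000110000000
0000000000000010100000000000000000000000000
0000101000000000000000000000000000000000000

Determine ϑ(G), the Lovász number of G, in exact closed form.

43*cos(pi/43)/(cos(pi/43) + 1)

N(wkho) = {ickt, jilv}, |N(wkho)| = 2.
N(lmke) = {fayc, atkq}, |N(lmke)| = 2.
N(lauw) = {cltv, eupw}, |N(lauw)| = 2.
deg(bpgc) = 2; N(bpgc) = {lqic, cpvc}.
G on 43 vertices is 2-regular; a single 43-cycle (edge-transitive).
A has 22 distinct eigenvalues ≈ [2.0, 1.978687, 1.915201, 1.810896, 1.667996, 1.489544, 1.279346, 1.041881, 0.782209, 0.505867, 0.218742, -0.073044, -0.363274, -0.645761, -0.914485, -1.163718, -1.388148, -1.582993, -1.744099, -1.868032, -1.952152, -1.994665].
−43·(-2*cos(pi/43)) / ((2)−(-2*cos(pi/43))) = 43*cos(pi/43)/(cos(pi/43) + 1) = ϑ(G).
≈ 21.471283746 (to 9 d.p.).
α=21, χ(Ḡ)=22; ϑ=43*cos(pi/43)/(cos(pi/43) + 1) lies between (both strict).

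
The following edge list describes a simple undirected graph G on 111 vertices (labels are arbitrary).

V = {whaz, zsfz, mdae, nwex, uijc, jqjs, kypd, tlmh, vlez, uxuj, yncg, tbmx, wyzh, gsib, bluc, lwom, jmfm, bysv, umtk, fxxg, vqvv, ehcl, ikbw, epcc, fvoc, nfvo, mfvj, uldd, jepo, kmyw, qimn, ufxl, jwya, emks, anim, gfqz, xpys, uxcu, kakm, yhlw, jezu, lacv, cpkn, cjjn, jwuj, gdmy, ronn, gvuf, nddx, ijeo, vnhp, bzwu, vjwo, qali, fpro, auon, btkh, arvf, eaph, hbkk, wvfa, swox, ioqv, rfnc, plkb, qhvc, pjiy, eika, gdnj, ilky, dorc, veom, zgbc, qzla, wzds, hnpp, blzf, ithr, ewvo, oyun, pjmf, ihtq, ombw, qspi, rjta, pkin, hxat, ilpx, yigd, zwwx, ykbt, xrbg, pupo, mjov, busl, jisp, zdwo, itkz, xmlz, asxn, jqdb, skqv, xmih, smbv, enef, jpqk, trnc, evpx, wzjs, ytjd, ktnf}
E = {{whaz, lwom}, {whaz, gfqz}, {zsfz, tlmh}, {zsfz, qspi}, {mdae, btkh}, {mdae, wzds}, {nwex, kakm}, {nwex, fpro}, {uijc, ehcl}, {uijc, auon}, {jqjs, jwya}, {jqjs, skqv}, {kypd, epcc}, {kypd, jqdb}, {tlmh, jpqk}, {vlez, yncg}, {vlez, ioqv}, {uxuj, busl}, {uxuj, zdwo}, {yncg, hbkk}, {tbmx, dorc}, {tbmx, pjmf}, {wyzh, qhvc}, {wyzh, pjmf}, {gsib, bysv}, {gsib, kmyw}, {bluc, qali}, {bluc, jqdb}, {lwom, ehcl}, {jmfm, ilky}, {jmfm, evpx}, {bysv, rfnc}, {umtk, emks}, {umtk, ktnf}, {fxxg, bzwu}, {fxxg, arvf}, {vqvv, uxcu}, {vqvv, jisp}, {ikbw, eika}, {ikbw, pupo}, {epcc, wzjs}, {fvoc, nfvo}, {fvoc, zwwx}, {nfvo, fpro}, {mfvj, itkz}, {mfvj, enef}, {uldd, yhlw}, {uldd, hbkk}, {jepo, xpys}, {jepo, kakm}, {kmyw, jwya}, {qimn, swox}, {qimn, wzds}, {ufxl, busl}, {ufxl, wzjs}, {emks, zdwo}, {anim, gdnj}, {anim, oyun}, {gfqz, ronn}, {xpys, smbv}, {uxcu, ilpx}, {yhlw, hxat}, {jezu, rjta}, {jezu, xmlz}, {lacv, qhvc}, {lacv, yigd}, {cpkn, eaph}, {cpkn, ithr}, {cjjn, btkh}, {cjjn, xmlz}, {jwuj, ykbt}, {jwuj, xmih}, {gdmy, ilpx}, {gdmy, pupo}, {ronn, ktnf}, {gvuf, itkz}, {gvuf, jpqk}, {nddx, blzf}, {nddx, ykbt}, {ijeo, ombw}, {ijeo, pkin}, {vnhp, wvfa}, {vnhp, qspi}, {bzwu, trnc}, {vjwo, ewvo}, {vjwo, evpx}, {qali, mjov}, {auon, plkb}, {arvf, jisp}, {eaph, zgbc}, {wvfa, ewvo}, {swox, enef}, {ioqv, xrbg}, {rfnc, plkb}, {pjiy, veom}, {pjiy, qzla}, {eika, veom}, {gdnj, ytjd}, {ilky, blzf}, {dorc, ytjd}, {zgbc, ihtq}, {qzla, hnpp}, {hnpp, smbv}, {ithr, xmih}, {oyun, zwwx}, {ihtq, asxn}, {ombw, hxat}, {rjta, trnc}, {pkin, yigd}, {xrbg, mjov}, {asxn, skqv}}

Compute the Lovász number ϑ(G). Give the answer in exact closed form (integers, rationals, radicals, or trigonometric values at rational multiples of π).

111*cos(pi/111)/(cos(pi/111) + 1)

N(qimn) = {swox, wzds}, |N(qimn)| = 2.
N(gfqz) = {whaz, ronn}, |N(gfqz)| = 2.
Vertex ronn has 2 neighbors: gfqz, ktnf.
deg(yhlw) = 2; N(yhlw) = {uldd, hxat}.
G on 111 vertices is 2-regular; a single 111-cycle (edge-transitive).
Distinct eigenvalues (to 6 d.p.): [2.0, 1.996797, 1.987197, 1.971232, 1.948952, 1.920429, 1.885755, 1.84504, 1.798414, 1.746028, 1.688049, 1.624662, 1.556072, 1.482496, 1.404172, 1.321349, 1.234294, 1.143286, 1.048615, 0.950584, 0.849509, 0.745713, 0.639528, 0.531294, 0.421359, 0.310073, 0.197795, 0.084882, -0.028302, -0.141395, -0.254036, -0.365862, -0.476517, -0.585646, -0.692898, -0.797931, -0.900407, -1.0, -1.096389, -1.189266, -1.278334, -1.363307, -1.443912, -1.519892, -1.591004, -1.657019, -1.717727, -1.772931, -1.822457, -1.866145, -1.903855, -1.935466, -1.960877, -1.980007, -1.992795, -1.999199].
Lovász: ϑ = −111(-2*cos(pi/111))/(2+-(-1)*2*cos(pi/111)) = 111*cos(pi/111)/(cos(pi/111) + 1).
ϑ(G) ≈ 55.488884097.
Sandwich: α(G)=55 ≤ ϑ(G)=111*cos(pi/111)/(cos(pi/111) + 1) ≤ χ(Ḡ)=56 (both strict).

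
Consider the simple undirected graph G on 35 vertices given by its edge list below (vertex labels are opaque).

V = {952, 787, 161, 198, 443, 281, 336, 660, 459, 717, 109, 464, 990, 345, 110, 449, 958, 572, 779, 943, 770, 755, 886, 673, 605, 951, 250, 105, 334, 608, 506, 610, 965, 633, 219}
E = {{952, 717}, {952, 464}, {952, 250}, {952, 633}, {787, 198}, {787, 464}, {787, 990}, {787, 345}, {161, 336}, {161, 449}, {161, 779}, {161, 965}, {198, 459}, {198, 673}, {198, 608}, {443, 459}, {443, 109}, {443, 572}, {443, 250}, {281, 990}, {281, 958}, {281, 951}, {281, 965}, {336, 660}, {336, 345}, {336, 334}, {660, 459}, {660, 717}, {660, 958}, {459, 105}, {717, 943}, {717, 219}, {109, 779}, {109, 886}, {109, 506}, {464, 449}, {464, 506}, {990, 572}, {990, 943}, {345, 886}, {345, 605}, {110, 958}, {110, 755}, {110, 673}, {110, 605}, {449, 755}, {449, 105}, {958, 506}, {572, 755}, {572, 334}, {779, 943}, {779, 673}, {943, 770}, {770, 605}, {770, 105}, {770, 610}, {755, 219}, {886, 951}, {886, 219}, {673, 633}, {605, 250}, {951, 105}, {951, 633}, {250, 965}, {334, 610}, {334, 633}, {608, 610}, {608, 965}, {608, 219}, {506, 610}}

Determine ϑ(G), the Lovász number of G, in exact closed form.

Vertex 605 has 4 neighbors: 345, 110, 770, 250.
N(779) = {161, 109, 943, 673}, |N(779)| = 4.
deg(608) = 4; N(608) = {198, 610, 965, 219}.
deg(572) = 4; N(572) = {443, 990, 755, 334}.
Regular of degree 4 on 35 vertices: this is K(7,3), the Kneser graph.
Distinct eigenvalues (to 3 d.p.): [4.0, 2.0, -1.0, -3.0].
ϑ = −N·λ_min/(λ_max−λ_min) = −35·(-3)/(4−(-3)) = 15.
ϑ(G) ≈ 15.000000.

15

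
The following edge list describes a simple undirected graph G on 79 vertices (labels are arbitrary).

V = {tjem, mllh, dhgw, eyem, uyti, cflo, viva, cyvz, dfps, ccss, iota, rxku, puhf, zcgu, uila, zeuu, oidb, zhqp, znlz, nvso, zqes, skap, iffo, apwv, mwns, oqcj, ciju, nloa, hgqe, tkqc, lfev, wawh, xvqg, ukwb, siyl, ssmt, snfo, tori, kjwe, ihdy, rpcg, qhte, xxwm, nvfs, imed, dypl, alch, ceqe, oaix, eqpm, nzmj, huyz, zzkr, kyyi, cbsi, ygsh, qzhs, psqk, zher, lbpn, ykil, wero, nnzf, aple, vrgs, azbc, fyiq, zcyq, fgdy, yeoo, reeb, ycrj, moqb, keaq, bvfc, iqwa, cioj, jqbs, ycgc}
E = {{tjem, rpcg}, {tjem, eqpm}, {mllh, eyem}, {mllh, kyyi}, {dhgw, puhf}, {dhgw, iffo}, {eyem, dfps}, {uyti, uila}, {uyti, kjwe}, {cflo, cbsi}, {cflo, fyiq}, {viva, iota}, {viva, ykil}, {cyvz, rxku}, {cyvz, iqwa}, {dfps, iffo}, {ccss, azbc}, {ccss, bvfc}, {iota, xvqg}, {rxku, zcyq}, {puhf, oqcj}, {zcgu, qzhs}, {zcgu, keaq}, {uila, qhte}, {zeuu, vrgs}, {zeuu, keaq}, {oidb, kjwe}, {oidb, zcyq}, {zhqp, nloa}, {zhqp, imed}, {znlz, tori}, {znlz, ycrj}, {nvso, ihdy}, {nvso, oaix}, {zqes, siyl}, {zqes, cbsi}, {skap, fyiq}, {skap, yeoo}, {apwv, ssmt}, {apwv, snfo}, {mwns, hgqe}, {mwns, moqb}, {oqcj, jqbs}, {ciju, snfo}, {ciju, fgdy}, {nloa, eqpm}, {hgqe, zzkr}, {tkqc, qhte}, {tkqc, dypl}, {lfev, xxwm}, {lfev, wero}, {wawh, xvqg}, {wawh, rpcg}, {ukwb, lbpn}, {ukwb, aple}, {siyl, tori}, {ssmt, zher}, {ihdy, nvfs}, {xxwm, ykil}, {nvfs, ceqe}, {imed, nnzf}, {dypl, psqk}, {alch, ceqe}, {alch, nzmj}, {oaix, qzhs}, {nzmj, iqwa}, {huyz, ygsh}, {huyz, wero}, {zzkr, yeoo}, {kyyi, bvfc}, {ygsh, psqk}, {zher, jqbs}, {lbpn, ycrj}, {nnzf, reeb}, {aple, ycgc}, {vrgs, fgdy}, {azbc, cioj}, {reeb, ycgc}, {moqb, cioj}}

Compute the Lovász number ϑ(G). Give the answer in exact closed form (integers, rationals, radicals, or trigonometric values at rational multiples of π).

Vertex apwv has 2 neighbors: ssmt, snfo.
deg(zhqp) = 2; N(zhqp) = {nloa, imed}.
deg(zcgu) = 2; N(zcgu) = {qzhs, keaq}.
N(tori) = {znlz, siyl}, |N(tori)| = 2.
2-regular, N=79; a single 79-cycle (edge-transitive).
spec(A) ≈ [2.0, 1.99368, 1.97475, 1.94334, 1.89964, 1.84393, 1.77657, 1.69797, 1.60863, 1.50913, 1.40008, 1.28219, 1.15618, 1.02287, 0.88309, 0.73773, 0.5877, 0.43396, 0.27747, 0.11923, -0.03976, -0.19851, -0.356, -0.51123, -0.66324, -0.81105, -0.95374, -1.09039, -1.22015, -1.3422, -1.45576, -1.56011, -1.65461, -1.73864, -1.81168, -1.87327, -1.92301, -1.96059, -1.98578, -1.99842] (distinct, 5 d.p.).
Lovász (edge-transitive): ϑ = −79·(-2*cos(pi/79))/((2)−(-2*cos(pi/79))) = 79*cos(pi/79)/(cos(pi/79) + 1).
= 39.484379420… (decimal).
Lovász sandwich 39 ≤ 79*cos(pi/79)/(cos(pi/79) + 1) ≤ 40: both strict.

79*cos(pi/79)/(cos(pi/79) + 1)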